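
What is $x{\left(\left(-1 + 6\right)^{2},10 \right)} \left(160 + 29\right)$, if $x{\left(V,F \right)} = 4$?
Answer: $756$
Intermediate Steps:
$x{\left(\left(-1 + 6\right)^{2},10 \right)} \left(160 + 29\right) = 4 \left(160 + 29\right) = 4 \cdot 189 = 756$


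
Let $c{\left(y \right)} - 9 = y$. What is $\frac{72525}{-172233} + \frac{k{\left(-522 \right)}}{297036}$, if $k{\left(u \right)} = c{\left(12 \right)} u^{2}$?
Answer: $\frac{8925953114}{473698161} \approx 18.843$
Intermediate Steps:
$c{\left(y \right)} = 9 + y$
$k{\left(u \right)} = 21 u^{2}$ ($k{\left(u \right)} = \left(9 + 12\right) u^{2} = 21 u^{2}$)
$\frac{72525}{-172233} + \frac{k{\left(-522 \right)}}{297036} = \frac{72525}{-172233} + \frac{21 \left(-522\right)^{2}}{297036} = 72525 \left(- \frac{1}{172233}\right) + 21 \cdot 272484 \cdot \frac{1}{297036} = - \frac{24175}{57411} + 5722164 \cdot \frac{1}{297036} = - \frac{24175}{57411} + \frac{158949}{8251} = \frac{8925953114}{473698161}$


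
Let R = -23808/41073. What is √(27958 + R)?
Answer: √5240436190022/13691 ≈ 167.20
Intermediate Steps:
R = -7936/13691 (R = -23808*1/41073 = -7936/13691 ≈ -0.57965)
√(27958 + R) = √(27958 - 7936/13691) = √(382765042/13691) = √5240436190022/13691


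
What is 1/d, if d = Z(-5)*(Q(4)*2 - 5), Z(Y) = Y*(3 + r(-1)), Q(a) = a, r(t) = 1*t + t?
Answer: -1/15 ≈ -0.066667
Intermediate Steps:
r(t) = 2*t (r(t) = t + t = 2*t)
Z(Y) = Y (Z(Y) = Y*(3 + 2*(-1)) = Y*(3 - 2) = Y*1 = Y)
d = -15 (d = -5*(4*2 - 5) = -5*(8 - 5) = -5*3 = -15)
1/d = 1/(-15) = -1/15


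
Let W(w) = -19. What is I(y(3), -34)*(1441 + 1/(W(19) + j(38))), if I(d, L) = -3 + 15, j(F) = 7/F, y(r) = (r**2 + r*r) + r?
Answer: 12363324/715 ≈ 17291.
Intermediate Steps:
y(r) = r + 2*r**2 (y(r) = (r**2 + r**2) + r = 2*r**2 + r = r + 2*r**2)
I(d, L) = 12
I(y(3), -34)*(1441 + 1/(W(19) + j(38))) = 12*(1441 + 1/(-19 + 7/38)) = 12*(1441 + 1/(-715/38)) = 12*(1441 - 38/715) = 12*(1030277/715) = 12363324/715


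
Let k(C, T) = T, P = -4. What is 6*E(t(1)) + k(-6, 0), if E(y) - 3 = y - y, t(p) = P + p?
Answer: 18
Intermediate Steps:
t(p) = -4 + p
E(y) = 3 (E(y) = 3 + (y - y) = 3 + 0 = 3)
6*E(t(1)) + k(-6, 0) = 6*3 + 0 = 18 + 0 = 18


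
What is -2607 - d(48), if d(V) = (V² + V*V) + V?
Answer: -7263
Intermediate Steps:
d(V) = V + 2*V² (d(V) = (V² + V²) + V = 2*V² + V = V + 2*V²)
-2607 - d(48) = -2607 - 48*(1 + 2*48) = -2607 - 48*(1 + 96) = -2607 - 48*97 = -2607 - 1*4656 = -2607 - 4656 = -7263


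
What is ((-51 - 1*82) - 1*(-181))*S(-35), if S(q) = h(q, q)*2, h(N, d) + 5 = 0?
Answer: -480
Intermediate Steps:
h(N, d) = -5 (h(N, d) = -5 + 0 = -5)
S(q) = -10 (S(q) = -5*2 = -10)
((-51 - 1*82) - 1*(-181))*S(-35) = ((-51 - 1*82) - 1*(-181))*(-10) = ((-51 - 82) + 181)*(-10) = (-133 + 181)*(-10) = 48*(-10) = -480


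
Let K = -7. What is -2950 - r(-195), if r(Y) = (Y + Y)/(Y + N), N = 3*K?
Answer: -106265/36 ≈ -2951.8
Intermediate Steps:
N = -21 (N = 3*(-7) = -21)
r(Y) = 2*Y/(-21 + Y) (r(Y) = (Y + Y)/(Y - 21) = (2*Y)/(-21 + Y) = 2*Y/(-21 + Y))
-2950 - r(-195) = -2950 - 2*(-195)/(-21 - 195) = -2950 - 2*(-195)/(-216) = -2950 - 2*(-195)*(-1)/216 = -2950 - 1*65/36 = -2950 - 65/36 = -106265/36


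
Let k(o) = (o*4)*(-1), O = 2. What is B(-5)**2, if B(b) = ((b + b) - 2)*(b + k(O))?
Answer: 24336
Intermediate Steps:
k(o) = -4*o (k(o) = (4*o)*(-1) = -4*o)
B(b) = (-8 + b)*(-2 + 2*b) (B(b) = ((b + b) - 2)*(b - 4*2) = (2*b - 2)*(b - 8) = (-2 + 2*b)*(-8 + b) = (-8 + b)*(-2 + 2*b))
B(-5)**2 = (16 - 18*(-5) + 2*(-5)**2)**2 = (16 + 90 + 2*25)**2 = (16 + 90 + 50)**2 = 156**2 = 24336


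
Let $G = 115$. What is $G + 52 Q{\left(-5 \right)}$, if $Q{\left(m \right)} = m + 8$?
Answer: $271$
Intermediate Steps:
$Q{\left(m \right)} = 8 + m$
$G + 52 Q{\left(-5 \right)} = 115 + 52 \left(8 - 5\right) = 115 + 52 \cdot 3 = 115 + 156 = 271$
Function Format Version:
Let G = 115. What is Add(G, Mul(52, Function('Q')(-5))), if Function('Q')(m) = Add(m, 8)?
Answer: 271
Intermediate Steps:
Function('Q')(m) = Add(8, m)
Add(G, Mul(52, Function('Q')(-5))) = Add(115, Mul(52, Add(8, -5))) = Add(115, Mul(52, 3)) = Add(115, 156) = 271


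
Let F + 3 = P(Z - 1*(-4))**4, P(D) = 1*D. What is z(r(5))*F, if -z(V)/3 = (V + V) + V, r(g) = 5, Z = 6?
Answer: -449865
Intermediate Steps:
P(D) = D
z(V) = -9*V (z(V) = -3*((V + V) + V) = -3*(2*V + V) = -9*V)
F = 9997 (F = -3 + (6 - 1*(-4))**4 = -3 + (6 + 4)**4 = -3 + 10**4 = -3 + 10000 = 9997)
z(r(5))*F = -9*5*9997 = -45*9997 = -449865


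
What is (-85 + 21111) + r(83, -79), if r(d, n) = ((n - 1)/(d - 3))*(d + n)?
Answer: 21022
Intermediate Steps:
r(d, n) = (-1 + n)*(d + n)/(-3 + d) (r(d, n) = ((-1 + n)/(-3 + d))*(d + n) = (-1 + n)*(d + n)/(-3 + d))
(-85 + 21111) + r(83, -79) = (-85 + 21111) + ((-79)**2 - 1*83 - 1*(-79) + 83*(-79))/(-3 + 83) = 21026 + (6241 - 83 + 79 - 6557)/80 = 21026 + (1/80)*(-320) = 21026 - 4 = 21022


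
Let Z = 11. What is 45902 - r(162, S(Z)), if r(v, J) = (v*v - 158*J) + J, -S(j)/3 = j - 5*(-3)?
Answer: 7412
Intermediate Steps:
S(j) = -45 - 3*j (S(j) = -3*(j - 5*(-3)) = -3*(j + 15) = -3*(15 + j) = -45 - 3*j)
r(v, J) = v² - 157*J (r(v, J) = (v² - 158*J) + J = v² - 157*J)
45902 - r(162, S(Z)) = 45902 - (162² - 157*(-45 - 3*11)) = 45902 - (26244 - 157*(-45 - 33)) = 45902 - (26244 - 157*(-78)) = 45902 - (26244 + 12246) = 45902 - 1*38490 = 45902 - 38490 = 7412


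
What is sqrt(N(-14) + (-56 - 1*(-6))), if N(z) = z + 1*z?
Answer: I*sqrt(78) ≈ 8.8318*I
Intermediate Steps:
N(z) = 2*z (N(z) = z + z = 2*z)
sqrt(N(-14) + (-56 - 1*(-6))) = sqrt(2*(-14) + (-56 - 1*(-6))) = sqrt(-28 + (-56 + 6)) = sqrt(-28 - 50) = sqrt(-78) = I*sqrt(78)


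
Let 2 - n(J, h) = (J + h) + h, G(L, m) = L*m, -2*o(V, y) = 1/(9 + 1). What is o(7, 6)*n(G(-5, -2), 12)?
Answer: 8/5 ≈ 1.6000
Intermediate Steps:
o(V, y) = -1/20 (o(V, y) = -1/(2*(9 + 1)) = -½/10 = -½*⅒ = -1/20)
n(J, h) = 2 - J - 2*h (n(J, h) = 2 - ((J + h) + h) = 2 - (J + 2*h) = 2 + (-J - 2*h) = 2 - J - 2*h)
o(7, 6)*n(G(-5, -2), 12) = -(2 - (-5)*(-2) - 2*12)/20 = -(2 - 1*10 - 24)/20 = -(2 - 10 - 24)/20 = -1/20*(-32) = 8/5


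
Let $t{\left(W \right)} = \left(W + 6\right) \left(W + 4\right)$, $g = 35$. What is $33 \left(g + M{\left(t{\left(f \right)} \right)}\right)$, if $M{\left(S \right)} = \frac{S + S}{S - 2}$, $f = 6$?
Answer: $\frac{72105}{59} \approx 1222.1$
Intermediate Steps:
$t{\left(W \right)} = \left(4 + W\right) \left(6 + W\right)$ ($t{\left(W \right)} = \left(6 + W\right) \left(4 + W\right) = \left(4 + W\right) \left(6 + W\right)$)
$M{\left(S \right)} = \frac{2 S}{-2 + S}$
$33 \left(g + M{\left(t{\left(f \right)} \right)}\right) = 33 \left(35 + \frac{2 \left(24 + 6^{2} + 10 \cdot 6\right)}{-2 + \left(24 + 6^{2} + 10 \cdot 6\right)}\right) = 33 \left(35 + \frac{2 \left(24 + 36 + 60\right)}{-2 + \left(24 + 36 + 60\right)}\right) = 33 \left(35 + 2 \cdot 120 \frac{1}{-2 + 120}\right) = 33 \left(35 + 2 \cdot 120 \cdot \frac{1}{118}\right) = 33 \left(35 + \frac{120}{59}\right) = 33 \cdot \frac{2185}{59} = \frac{72105}{59}$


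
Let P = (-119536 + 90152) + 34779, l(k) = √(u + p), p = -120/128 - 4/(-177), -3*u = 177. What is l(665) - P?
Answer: -5395 + I*√30033183/708 ≈ -5395.0 + 7.7405*I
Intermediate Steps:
u = -59 (u = -⅓*177 = -59)
p = -2591/2832 (p = -120*1/128 - 4*(-1/177) = -15/16 + 4/177 = -2591/2832 ≈ -0.91490)
l(k) = I*√30033183/708 (l(k) = √(-59 - 2591/2832) = √(-169679/2832) = I*√30033183/708)
P = 5395 (P = -29384 + 34779 = 5395)
l(665) - P = I*√30033183/708 - 1*5395 = I*√30033183/708 - 5395 = -5395 + I*√30033183/708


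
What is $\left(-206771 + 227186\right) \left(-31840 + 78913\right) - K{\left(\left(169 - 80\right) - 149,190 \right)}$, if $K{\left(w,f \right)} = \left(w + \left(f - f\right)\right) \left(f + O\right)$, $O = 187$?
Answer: $961017915$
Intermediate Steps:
$K{\left(w,f \right)} = w \left(187 + f\right)$ ($K{\left(w,f \right)} = \left(w + \left(f - f\right)\right) \left(f + 187\right) = \left(w + 0\right) \left(187 + f\right) = w \left(187 + f\right)$)
$\left(-206771 + 227186\right) \left(-31840 + 78913\right) - K{\left(\left(169 - 80\right) - 149,190 \right)} = \left(-206771 + 227186\right) \left(-31840 + 78913\right) - \left(\left(169 - 80\right) - 149\right) \left(187 + 190\right) = 20415 \cdot 47073 - \left(89 - 149\right) 377 = 960995295 - \left(-60\right) 377 = 960995295 - -22620 = 960995295 + 22620 = 961017915$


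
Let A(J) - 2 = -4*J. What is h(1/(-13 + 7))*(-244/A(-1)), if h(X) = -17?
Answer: 2074/3 ≈ 691.33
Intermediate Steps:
A(J) = 2 - 4*J
h(1/(-13 + 7))*(-244/A(-1)) = -(-4148)/(2 - 4*(-1)) = -(-4148)/(2 + 4) = -(-4148)/6 = -17*(-122/3) = 2074/3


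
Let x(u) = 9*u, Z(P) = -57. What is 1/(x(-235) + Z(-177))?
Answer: -1/2172 ≈ -0.00046040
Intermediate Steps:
1/(x(-235) + Z(-177)) = 1/(9*(-235) - 57) = 1/(-2115 - 57) = 1/(-2172) = -1/2172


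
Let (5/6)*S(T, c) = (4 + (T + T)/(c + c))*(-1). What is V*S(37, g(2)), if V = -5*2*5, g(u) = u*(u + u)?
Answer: 1035/2 ≈ 517.50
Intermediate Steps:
g(u) = 2*u**2 (g(u) = u*(2*u) = 2*u**2)
S(T, c) = -24/5 - 6*T/(5*c) (S(T, c) = 6*((4 + (T + T)/(c + c))*(-1))/5 = 6*((4 + (2*T)/((2*c)))*(-1))/5 = 6*((4 + (2*T)*(1/(2*c)))*(-1))/5 = 6*((4 + T/c)*(-1))/5 = 6*(-4 - T/c)/5 = -24/5 - 6*T/(5*c))
V = -50 (V = -10*5 = -50)
V*S(37, g(2)) = -60*(-1*37 - 8*2**2)/(2*2**2) = -60*(-37 - 8*4)/(2*4) = -60*(-37 - 4*8)/8 = -60*(-37 - 32)/8 = -60*(-69)/8 = -50*(-207/20) = 1035/2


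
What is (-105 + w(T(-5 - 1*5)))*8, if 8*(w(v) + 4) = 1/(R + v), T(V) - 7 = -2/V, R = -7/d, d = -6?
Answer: -218842/251 ≈ -871.88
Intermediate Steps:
R = 7/6 (R = -7/(-6) = -7*(-⅙) = 7/6 ≈ 1.1667)
T(V) = 7 - 2/V
w(v) = -4 + 1/(8*(7/6 + v))
(-105 + w(T(-5 - 1*5)))*8 = (-105 + (-109 - 96*(7 - 2/(-5 - 1*5)))/(4*(7 + 6*(7 - 2/(-5 - 1*5)))))*8 = (-105 + (-109 - 96*(7 - 2/(-5 - 5)))/(4*(7 + 6*(7 - 2/(-5 - 5)))))*8 = (-105 + (-109 - 96*(7 - 2/(-10)))/(4*(7 + 6*(7 - 2/(-10)))))*8 = (-105 + (-109 - 96*(7 - 2*(-⅒)))/(4*(7 + 6*(7 - 2*(-⅒)))))*8 = (-105 + (-109 - 96*(7 + ⅕))/(4*(7 + 6*(7 + ⅕))))*8 = (-105 + (-109 - 96*36/5)/(4*(7 + 6*(36/5))))*8 = (-105 + (-109 - 3456/5)/(4*(7 + 216/5)))*8 = (-105 + (¼)*(-4001/5)/(251/5))*8 = (-105 + (¼)*(5/251)*(-4001/5))*8 = (-105 - 4001/1004)*8 = -109421/1004*8 = -218842/251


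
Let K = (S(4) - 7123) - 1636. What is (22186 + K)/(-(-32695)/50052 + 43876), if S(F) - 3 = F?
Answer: 672398568/2196114247 ≈ 0.30618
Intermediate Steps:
S(F) = 3 + F
K = -8752 (K = ((3 + 4) - 7123) - 1636 = (7 - 7123) - 1636 = -7116 - 1636 = -8752)
(22186 + K)/(-(-32695)/50052 + 43876) = (22186 - 8752)/(-(-32695)/50052 + 43876) = 13434/(-(-32695)/50052 + 43876) = 13434/(-1*(-32695/50052) + 43876) = 13434/(32695/50052 + 43876) = 13434/(2196114247/50052) = 13434*(50052/2196114247) = 672398568/2196114247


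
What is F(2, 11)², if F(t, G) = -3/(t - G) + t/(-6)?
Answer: 0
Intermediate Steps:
F(t, G) = -3/(t - G) - t/6 (F(t, G) = -3/(t - G) + t*(-⅙) = -3/(t - G) - t/6)
F(2, 11)² = ((18 + 2² - 1*11*2)/(6*(11 - 1*2)))² = ((18 + 4 - 22)/(6*(11 - 2)))² = ((⅙)*0/9)² = ((⅙)*(⅑)*0)² = 0² = 0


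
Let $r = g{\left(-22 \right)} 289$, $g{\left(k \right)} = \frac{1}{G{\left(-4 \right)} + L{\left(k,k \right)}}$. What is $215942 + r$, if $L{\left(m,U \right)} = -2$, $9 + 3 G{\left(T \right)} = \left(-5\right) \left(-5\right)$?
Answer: $\frac{2160287}{10} \approx 2.1603 \cdot 10^{5}$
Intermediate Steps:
$G{\left(T \right)} = \frac{16}{3}$ ($G{\left(T \right)} = -3 + \frac{\left(-5\right) \left(-5\right)}{3} = -3 + \frac{1}{3} \cdot 25 = -3 + \frac{25}{3} = \frac{16}{3}$)
$g{\left(k \right)} = \frac{3}{10}$ ($g{\left(k \right)} = \frac{1}{\frac{16}{3} - 2} = \frac{1}{\frac{10}{3}} = \frac{3}{10}$)
$r = \frac{867}{10}$ ($r = \frac{3}{10} \cdot 289 = \frac{867}{10} \approx 86.7$)
$215942 + r = 215942 + \frac{867}{10} = \frac{2160287}{10}$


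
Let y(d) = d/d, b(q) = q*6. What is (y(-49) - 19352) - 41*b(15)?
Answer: -23041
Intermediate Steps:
b(q) = 6*q
y(d) = 1
(y(-49) - 19352) - 41*b(15) = (1 - 19352) - 246*15 = -19351 - 41*90 = -19351 - 3690 = -23041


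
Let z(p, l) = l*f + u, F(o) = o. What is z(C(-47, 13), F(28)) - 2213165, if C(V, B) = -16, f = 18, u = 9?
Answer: -2212652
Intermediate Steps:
z(p, l) = 9 + 18*l (z(p, l) = l*18 + 9 = 18*l + 9 = 9 + 18*l)
z(C(-47, 13), F(28)) - 2213165 = (9 + 18*28) - 2213165 = (9 + 504) - 2213165 = 513 - 2213165 = -2212652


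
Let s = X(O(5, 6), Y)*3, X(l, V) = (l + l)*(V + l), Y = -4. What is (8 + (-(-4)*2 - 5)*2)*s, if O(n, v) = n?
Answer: 420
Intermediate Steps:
X(l, V) = 2*l*(V + l) (X(l, V) = (2*l)*(V + l) = 2*l*(V + l))
s = 30 (s = (2*5*(-4 + 5))*3 = (2*5*1)*3 = 10*3 = 30)
(8 + (-(-4)*2 - 5)*2)*s = (8 + (-(-4)*2 - 5)*2)*30 = (8 + (-2*(-4) - 5)*2)*30 = (8 + (8 - 5)*2)*30 = (8 + 3*2)*30 = (8 + 6)*30 = 14*30 = 420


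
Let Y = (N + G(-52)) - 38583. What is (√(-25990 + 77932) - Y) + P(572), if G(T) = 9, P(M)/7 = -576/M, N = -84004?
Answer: 17527646/143 + √51942 ≈ 1.2280e+5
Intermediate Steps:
P(M) = -4032/M (P(M) = 7*(-576/M) = -4032/M)
Y = -122578 (Y = (-84004 + 9) - 38583 = -83995 - 38583 = -122578)
(√(-25990 + 77932) - Y) + P(572) = (√(-25990 + 77932) - 1*(-122578)) - 4032/572 = (√51942 + 122578) - 4032*1/572 = (122578 + √51942) - 1008/143 = 17527646/143 + √51942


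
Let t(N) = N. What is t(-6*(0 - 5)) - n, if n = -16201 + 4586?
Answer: 11645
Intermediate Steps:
n = -11615
t(-6*(0 - 5)) - n = -6*(0 - 5) - 1*(-11615) = -6*(-5) + 11615 = 30 + 11615 = 11645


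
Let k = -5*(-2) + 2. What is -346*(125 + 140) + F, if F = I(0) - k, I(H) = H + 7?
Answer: -91695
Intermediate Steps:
I(H) = 7 + H
k = 12 (k = 10 + 2 = 12)
F = -5 (F = (7 + 0) - 1*12 = 7 - 12 = -5)
-346*(125 + 140) + F = -346*(125 + 140) - 5 = -346*265 - 5 = -91690 - 5 = -91695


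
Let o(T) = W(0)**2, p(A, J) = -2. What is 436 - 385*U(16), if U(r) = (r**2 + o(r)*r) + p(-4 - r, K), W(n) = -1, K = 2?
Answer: -103514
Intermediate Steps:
o(T) = 1 (o(T) = (-1)**2 = 1)
U(r) = -2 + r + r**2 (U(r) = (r**2 + 1*r) - 2 = (r**2 + r) - 2 = (r + r**2) - 2 = -2 + r + r**2)
436 - 385*U(16) = 436 - 385*(-2 + 16 + 16**2) = 436 - 385*(-2 + 16 + 256) = 436 - 385*270 = 436 - 103950 = -103514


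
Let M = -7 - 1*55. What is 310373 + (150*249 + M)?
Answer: 347661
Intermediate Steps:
M = -62 (M = -7 - 55 = -62)
310373 + (150*249 + M) = 310373 + (150*249 - 62) = 310373 + (37350 - 62) = 310373 + 37288 = 347661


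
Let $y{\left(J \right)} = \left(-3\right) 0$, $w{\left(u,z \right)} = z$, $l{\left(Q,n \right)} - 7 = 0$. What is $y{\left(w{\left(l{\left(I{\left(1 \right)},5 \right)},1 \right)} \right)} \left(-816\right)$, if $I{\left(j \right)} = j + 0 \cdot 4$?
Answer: $0$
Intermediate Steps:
$I{\left(j \right)} = j$ ($I{\left(j \right)} = j + 0 = j$)
$l{\left(Q,n \right)} = 7$ ($l{\left(Q,n \right)} = 7 + 0 = 7$)
$y{\left(J \right)} = 0$
$y{\left(w{\left(l{\left(I{\left(1 \right)},5 \right)},1 \right)} \right)} \left(-816\right) = 0 \left(-816\right) = 0$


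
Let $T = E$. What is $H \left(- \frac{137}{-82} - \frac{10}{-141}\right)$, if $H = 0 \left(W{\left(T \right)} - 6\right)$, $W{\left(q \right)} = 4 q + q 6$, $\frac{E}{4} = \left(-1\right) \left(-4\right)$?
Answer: $0$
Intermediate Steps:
$E = 16$ ($E = 4 \left(\left(-1\right) \left(-4\right)\right) = 4 \cdot 4 = 16$)
$T = 16$
$W{\left(q \right)} = 10 q$ ($W{\left(q \right)} = 4 q + 6 q = 10 q$)
$H = 0$ ($H = 0 \left(10 \cdot 16 - 6\right) = 0 \left(160 - 6\right) = 0 \cdot 154 = 0$)
$H \left(- \frac{137}{-82} - \frac{10}{-141}\right) = 0 \left(- \frac{137}{-82} - \frac{10}{-141}\right) = 0 \left(\left(-137\right) \left(- \frac{1}{82}\right) - - \frac{10}{141}\right) = 0 \left(\frac{137}{82} + \frac{10}{141}\right) = 0 \cdot \frac{20137}{11562} = 0$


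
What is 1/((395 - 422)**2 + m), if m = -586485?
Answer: -1/585756 ≈ -1.7072e-6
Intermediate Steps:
1/((395 - 422)**2 + m) = 1/((395 - 422)**2 - 586485) = 1/((-27)**2 - 586485) = 1/(729 - 586485) = 1/(-585756) = -1/585756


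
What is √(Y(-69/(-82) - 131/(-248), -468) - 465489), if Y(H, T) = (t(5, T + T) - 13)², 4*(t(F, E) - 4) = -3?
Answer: 3*I*√827367/4 ≈ 682.2*I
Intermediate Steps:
t(F, E) = 13/4 (t(F, E) = 4 + (¼)*(-3) = 4 - ¾ = 13/4)
Y(H, T) = 1521/16 (Y(H, T) = (13/4 - 13)² = (-39/4)² = 1521/16)
√(Y(-69/(-82) - 131/(-248), -468) - 465489) = √(1521/16 - 465489) = √(-7446303/16) = 3*I*√827367/4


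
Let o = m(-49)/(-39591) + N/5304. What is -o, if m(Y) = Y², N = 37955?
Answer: -496647167/69996888 ≈ -7.0953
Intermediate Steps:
o = 496647167/69996888 (o = (-49)²/(-39591) + 37955/5304 = 2401*(-1/39591) + 37955*(1/5304) = -2401/39591 + 37955/5304 = 496647167/69996888 ≈ 7.0953)
-o = -1*496647167/69996888 = -496647167/69996888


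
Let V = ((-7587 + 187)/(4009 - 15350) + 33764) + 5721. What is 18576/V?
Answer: 210670416/447806785 ≈ 0.47045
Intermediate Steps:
V = 447806785/11341 (V = (-7400/(-11341) + 33764) + 5721 = (-7400*(-1/11341) + 33764) + 5721 = (7400/11341 + 33764) + 5721 = 382924924/11341 + 5721 = 447806785/11341 ≈ 39486.)
18576/V = 18576/(447806785/11341) = 18576*(11341/447806785) = 210670416/447806785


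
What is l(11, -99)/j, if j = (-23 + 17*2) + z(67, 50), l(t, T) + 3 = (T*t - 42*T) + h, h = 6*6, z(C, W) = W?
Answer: 3102/61 ≈ 50.852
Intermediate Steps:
h = 36
l(t, T) = 33 - 42*T + T*t (l(t, T) = -3 + ((T*t - 42*T) + 36) = -3 + ((-42*T + T*t) + 36) = -3 + (36 - 42*T + T*t) = 33 - 42*T + T*t)
j = 61 (j = (-23 + 17*2) + 50 = (-23 + 34) + 50 = 11 + 50 = 61)
l(11, -99)/j = (33 - 42*(-99) - 99*11)/61 = (33 + 4158 - 1089)*(1/61) = 3102*(1/61) = 3102/61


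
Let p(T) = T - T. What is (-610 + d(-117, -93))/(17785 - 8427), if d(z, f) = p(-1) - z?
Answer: -493/9358 ≈ -0.052682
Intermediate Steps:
p(T) = 0
d(z, f) = -z (d(z, f) = 0 - z = -z)
(-610 + d(-117, -93))/(17785 - 8427) = (-610 - 1*(-117))/(17785 - 8427) = (-610 + 117)/9358 = -493*1/9358 = -493/9358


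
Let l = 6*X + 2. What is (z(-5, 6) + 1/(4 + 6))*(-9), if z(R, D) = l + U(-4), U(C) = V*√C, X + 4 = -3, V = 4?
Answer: 3591/10 - 72*I ≈ 359.1 - 72.0*I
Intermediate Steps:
X = -7 (X = -4 - 3 = -7)
U(C) = 4*√C
l = -40 (l = 6*(-7) + 2 = -42 + 2 = -40)
z(R, D) = -40 + 8*I (z(R, D) = -40 + 4*√(-4) = -40 + 4*(2*I) = -40 + 8*I)
(z(-5, 6) + 1/(4 + 6))*(-9) = ((-40 + 8*I) + 1/(4 + 6))*(-9) = ((-40 + 8*I) + 1/10)*(-9) = ((-40 + 8*I) + ⅒)*(-9) = (-399/10 + 8*I)*(-9) = 3591/10 - 72*I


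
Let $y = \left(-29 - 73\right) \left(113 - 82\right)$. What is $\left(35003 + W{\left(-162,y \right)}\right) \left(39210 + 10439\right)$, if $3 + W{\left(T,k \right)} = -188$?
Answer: $1728380988$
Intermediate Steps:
$y = -3162$ ($y = \left(-102\right) 31 = -3162$)
$W{\left(T,k \right)} = -191$ ($W{\left(T,k \right)} = -3 - 188 = -191$)
$\left(35003 + W{\left(-162,y \right)}\right) \left(39210 + 10439\right) = \left(35003 - 191\right) \left(39210 + 10439\right) = 34812 \cdot 49649 = 1728380988$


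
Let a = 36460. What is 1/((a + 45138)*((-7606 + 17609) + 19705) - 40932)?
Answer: 1/2424072452 ≈ 4.1253e-10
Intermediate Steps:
1/((a + 45138)*((-7606 + 17609) + 19705) - 40932) = 1/((36460 + 45138)*((-7606 + 17609) + 19705) - 40932) = 1/(81598*(10003 + 19705) - 40932) = 1/(81598*29708 - 40932) = 1/(2424113384 - 40932) = 1/2424072452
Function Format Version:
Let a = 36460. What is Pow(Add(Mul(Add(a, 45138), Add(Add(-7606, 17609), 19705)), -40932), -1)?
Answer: Rational(1, 2424072452) ≈ 4.1253e-10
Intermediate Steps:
Pow(Add(Mul(Add(a, 45138), Add(Add(-7606, 17609), 19705)), -40932), -1) = Pow(Add(Mul(Add(36460, 45138), Add(Add(-7606, 17609), 19705)), -40932), -1) = Pow(Add(Mul(81598, Add(10003, 19705)), -40932), -1) = Pow(Add(Mul(81598, 29708), -40932), -1) = Pow(Add(2424113384, -40932), -1) = Pow(2424072452, -1) = Rational(1, 2424072452)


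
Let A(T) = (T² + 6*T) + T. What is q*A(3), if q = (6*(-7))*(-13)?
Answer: 16380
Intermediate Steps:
A(T) = T² + 7*T
q = 546 (q = -42*(-13) = 546)
q*A(3) = 546*(3*(7 + 3)) = 546*(3*10) = 546*30 = 16380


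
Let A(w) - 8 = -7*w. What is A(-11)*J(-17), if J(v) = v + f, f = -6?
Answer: -1955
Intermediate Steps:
A(w) = 8 - 7*w
J(v) = -6 + v (J(v) = v - 6 = -6 + v)
A(-11)*J(-17) = (8 - 7*(-11))*(-6 - 17) = (8 + 77)*(-23) = 85*(-23) = -1955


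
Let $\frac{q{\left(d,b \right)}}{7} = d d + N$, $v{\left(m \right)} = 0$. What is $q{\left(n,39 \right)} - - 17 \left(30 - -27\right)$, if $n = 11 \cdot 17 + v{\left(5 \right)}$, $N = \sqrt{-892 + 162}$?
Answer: $245752 + 7 i \sqrt{730} \approx 2.4575 \cdot 10^{5} + 189.13 i$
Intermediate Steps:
$N = i \sqrt{730}$ ($N = \sqrt{-730} = i \sqrt{730} \approx 27.019 i$)
$n = 187$ ($n = 11 \cdot 17 + 0 = 187 + 0 = 187$)
$q{\left(d,b \right)} = 7 d^{2} + 7 i \sqrt{730}$ ($q{\left(d,b \right)} = 7 \left(d d + i \sqrt{730}\right) = 7 \left(d^{2} + i \sqrt{730}\right) = 7 d^{2} + 7 i \sqrt{730}$)
$q{\left(n,39 \right)} - - 17 \left(30 - -27\right) = \left(7 \cdot 187^{2} + 7 i \sqrt{730}\right) - - 17 \left(30 - -27\right) = \left(7 \cdot 34969 + 7 i \sqrt{730}\right) - - 17 \left(30 + 27\right) = \left(244783 + 7 i \sqrt{730}\right) - \left(-17\right) 57 = \left(244783 + 7 i \sqrt{730}\right) - -969 = \left(244783 + 7 i \sqrt{730}\right) + 969 = 245752 + 7 i \sqrt{730}$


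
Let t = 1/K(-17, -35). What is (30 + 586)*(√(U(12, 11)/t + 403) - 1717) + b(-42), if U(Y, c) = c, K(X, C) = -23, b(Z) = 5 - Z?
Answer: -1057625 + 3080*√6 ≈ -1.0501e+6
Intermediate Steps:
t = -1/23 (t = 1/(-23) = -1/23 ≈ -0.043478)
(30 + 586)*(√(U(12, 11)/t + 403) - 1717) + b(-42) = (30 + 586)*(√(11/(-1/23) + 403) - 1717) + (5 - 1*(-42)) = 616*(√(11*(-23) + 403) - 1717) + (5 + 42) = 616*(√(-253 + 403) - 1717) + 47 = 616*(√150 - 1717) + 47 = 616*(5*√6 - 1717) + 47 = 616*(-1717 + 5*√6) + 47 = (-1057672 + 3080*√6) + 47 = -1057625 + 3080*√6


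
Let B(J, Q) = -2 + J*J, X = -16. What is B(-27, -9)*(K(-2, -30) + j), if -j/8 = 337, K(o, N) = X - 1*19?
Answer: -1985437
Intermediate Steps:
K(o, N) = -35 (K(o, N) = -16 - 1*19 = -16 - 19 = -35)
j = -2696 (j = -8*337 = -2696)
B(J, Q) = -2 + J**2
B(-27, -9)*(K(-2, -30) + j) = (-2 + (-27)**2)*(-35 - 2696) = (-2 + 729)*(-2731) = 727*(-2731) = -1985437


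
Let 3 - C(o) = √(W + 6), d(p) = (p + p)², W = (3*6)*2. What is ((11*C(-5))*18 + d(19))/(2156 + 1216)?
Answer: 1019/1686 - 33*√42/562 ≈ 0.22385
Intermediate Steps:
W = 36 (W = 18*2 = 36)
d(p) = 4*p² (d(p) = (2*p)² = 4*p²)
C(o) = 3 - √42 (C(o) = 3 - √(36 + 6) = 3 - √42)
((11*C(-5))*18 + d(19))/(2156 + 1216) = ((11*(3 - √42))*18 + 4*19²)/(2156 + 1216) = ((33 - 11*√42)*18 + 4*361)/3372 = ((594 - 198*√42) + 1444)*(1/3372) = (2038 - 198*√42)*(1/3372) = 1019/1686 - 33*√42/562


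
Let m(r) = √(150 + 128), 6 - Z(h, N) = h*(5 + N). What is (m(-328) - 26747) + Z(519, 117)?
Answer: -90059 + √278 ≈ -90042.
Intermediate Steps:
Z(h, N) = 6 - h*(5 + N)
m(r) = √278
(m(-328) - 26747) + Z(519, 117) = (√278 - 26747) + (6 - 5*519 - 1*117*519) = (-26747 + √278) + (6 - 2595 - 60723) = (-26747 + √278) - 63312 = -90059 + √278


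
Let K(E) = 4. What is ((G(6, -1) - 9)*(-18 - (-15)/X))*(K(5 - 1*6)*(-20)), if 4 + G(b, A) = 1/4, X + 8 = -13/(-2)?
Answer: -28560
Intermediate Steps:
X = -3/2 (X = -8 - 13/(-2) = -8 - 13*(-1/2) = -8 + 13/2 = -3/2 ≈ -1.5000)
G(b, A) = -15/4 (G(b, A) = -4 + 1/4 = -15/4)
((G(6, -1) - 9)*(-18 - (-15)/X))*(K(5 - 1*6)*(-20)) = ((-15/4 - 9)*(-18 - (-15)/(-3/2)))*(4*(-20)) = -51*(-18 - (-15)*(-2)/3)/4*(-80) = -51*(-18 - 1*10)/4*(-80) = -51*(-18 - 10)/4*(-80) = -51/4*(-28)*(-80) = 357*(-80) = -28560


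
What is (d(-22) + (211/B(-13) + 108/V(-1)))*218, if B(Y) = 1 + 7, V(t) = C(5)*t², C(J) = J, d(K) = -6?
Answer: 183011/20 ≈ 9150.5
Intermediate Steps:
V(t) = 5*t²
B(Y) = 8
(d(-22) + (211/B(-13) + 108/V(-1)))*218 = (-6 + (211/8 + 108/((5*(-1)²))))*218 = (-6 + (211*(⅛) + 108/((5*1))))*218 = (-6 + (211/8 + 108/5))*218 = (-6 + 1919/40)*218 = (1679/40)*218 = 183011/20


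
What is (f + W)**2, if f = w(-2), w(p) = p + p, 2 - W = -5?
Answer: 9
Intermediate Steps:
W = 7 (W = 2 - 1*(-5) = 2 + 5 = 7)
w(p) = 2*p
f = -4 (f = 2*(-2) = -4)
(f + W)**2 = (-4 + 7)**2 = 3**2 = 9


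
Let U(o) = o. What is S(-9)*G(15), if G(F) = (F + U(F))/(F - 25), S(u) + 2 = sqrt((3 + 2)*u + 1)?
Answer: 6 - 6*I*sqrt(11) ≈ 6.0 - 19.9*I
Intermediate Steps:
S(u) = -2 + sqrt(1 + 5*u) (S(u) = -2 + sqrt((3 + 2)*u + 1) = -2 + sqrt(5*u + 1) = -2 + sqrt(1 + 5*u))
G(F) = 2*F/(-25 + F) (G(F) = (F + F)/(F - 25) = (2*F)/(-25 + F) = 2*F/(-25 + F))
S(-9)*G(15) = (-2 + sqrt(1 + 5*(-9)))*(2*15/(-25 + 15)) = (-2 + sqrt(1 - 45))*(2*15/(-10)) = (-2 + sqrt(-44))*(2*15*(-1/10)) = (-2 + 2*I*sqrt(11))*(-3) = 6 - 6*I*sqrt(11)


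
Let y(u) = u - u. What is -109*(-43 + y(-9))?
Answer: 4687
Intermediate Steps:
y(u) = 0
-109*(-43 + y(-9)) = -109*(-43 + 0) = -109*(-43) = 4687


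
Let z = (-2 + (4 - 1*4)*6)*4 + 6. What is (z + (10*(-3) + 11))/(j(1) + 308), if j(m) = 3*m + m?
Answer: -7/104 ≈ -0.067308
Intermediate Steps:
z = -2 (z = (-2 + (4 - 4)*6)*4 + 6 = (-2 + 0*6)*4 + 6 = (-2 + 0)*4 + 6 = -2*4 + 6 = -8 + 6 = -2)
j(m) = 4*m
(z + (10*(-3) + 11))/(j(1) + 308) = (-2 + (10*(-3) + 11))/(4*1 + 308) = (-2 + (-30 + 11))/(4 + 308) = (-2 - 19)/312 = -21*1/312 = -7/104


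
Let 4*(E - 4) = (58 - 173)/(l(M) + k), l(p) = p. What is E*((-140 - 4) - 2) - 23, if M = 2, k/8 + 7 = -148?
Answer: -1511327/2476 ≈ -610.39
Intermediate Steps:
k = -1240 (k = -56 + 8*(-148) = -56 - 1184 = -1240)
E = 19923/4952 (E = 4 + ((58 - 173)/(2 - 1240))/4 = 4 + (-115/(-1238))/4 = 4 + (-115*(-1/1238))/4 = 4 + (1/4)*(115/1238) = 4 + 115/4952 = 19923/4952 ≈ 4.0232)
E*((-140 - 4) - 2) - 23 = 19923*((-140 - 4) - 2)/4952 - 23 = 19923*(-144 - 2)/4952 - 23 = (19923/4952)*(-146) - 23 = -1454379/2476 - 23 = -1511327/2476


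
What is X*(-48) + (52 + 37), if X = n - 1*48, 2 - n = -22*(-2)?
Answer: 4409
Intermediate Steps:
n = -42 (n = 2 - (-22)*(-2) = 2 - 1*44 = 2 - 44 = -42)
X = -90 (X = -42 - 1*48 = -42 - 48 = -90)
X*(-48) + (52 + 37) = -90*(-48) + (52 + 37) = 4320 + 89 = 4409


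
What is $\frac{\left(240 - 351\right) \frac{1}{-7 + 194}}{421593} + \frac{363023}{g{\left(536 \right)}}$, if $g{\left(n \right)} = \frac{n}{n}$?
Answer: $\frac{9539989234794}{26279297} \approx 3.6302 \cdot 10^{5}$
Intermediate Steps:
$g{\left(n \right)} = 1$
$\frac{\left(240 - 351\right) \frac{1}{-7 + 194}}{421593} + \frac{363023}{g{\left(536 \right)}} = \frac{\left(240 - 351\right) \frac{1}{-7 + 194}}{421593} + \frac{363023}{1} = - \frac{111}{187} \cdot \frac{1}{421593} + 363023 \cdot 1 = \left(-111\right) \frac{1}{187} \cdot \frac{1}{421593} + 363023 = \left(- \frac{111}{187}\right) \frac{1}{421593} + 363023 = - \frac{37}{26279297} + 363023 = \frac{9539989234794}{26279297}$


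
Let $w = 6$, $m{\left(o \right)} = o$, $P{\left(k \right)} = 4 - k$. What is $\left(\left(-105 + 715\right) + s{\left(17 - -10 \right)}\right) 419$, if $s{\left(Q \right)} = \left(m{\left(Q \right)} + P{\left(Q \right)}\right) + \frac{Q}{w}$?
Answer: $\frac{518303}{2} \approx 2.5915 \cdot 10^{5}$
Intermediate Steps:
$s{\left(Q \right)} = 4 + \frac{Q}{6}$ ($s{\left(Q \right)} = \left(Q - \left(-4 + Q\right)\right) + \frac{Q}{6} = 4 + Q \frac{1}{6} = 4 + \frac{Q}{6}$)
$\left(\left(-105 + 715\right) + s{\left(17 - -10 \right)}\right) 419 = \left(\left(-105 + 715\right) + \left(4 + \frac{17 - -10}{6}\right)\right) 419 = \left(610 + \left(4 + \frac{17 + 10}{6}\right)\right) 419 = \left(610 + \left(4 + \frac{1}{6} \cdot 27\right)\right) 419 = \left(610 + \left(4 + \frac{9}{2}\right)\right) 419 = \left(610 + \frac{17}{2}\right) 419 = \frac{1237}{2} \cdot 419 = \frac{518303}{2}$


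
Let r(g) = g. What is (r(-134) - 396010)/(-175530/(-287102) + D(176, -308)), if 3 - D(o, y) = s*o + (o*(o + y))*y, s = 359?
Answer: 28433433672/518121236111 ≈ 0.054878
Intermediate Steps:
D(o, y) = 3 - 359*o - o*y*(o + y) (D(o, y) = 3 - (359*o + (o*(o + y))*y) = 3 - (359*o + o*y*(o + y)) = 3 + (-359*o - o*y*(o + y)) = 3 - 359*o - o*y*(o + y))
(r(-134) - 396010)/(-175530/(-287102) + D(176, -308)) = (-134 - 396010)/(-175530/(-287102) + (3 - 359*176 - 1*176*(-308)**2 - 1*(-308)*176**2)) = -396144/(-175530*(-1/287102) + (3 - 63184 - 1*176*94864 - 1*(-308)*30976)) = -396144/(87765/143551 + (3 - 63184 - 16696064 + 9540608)) = -396144/(87765/143551 - 7218637) = -396144/(-1036242472222/143551) = -396144*(-143551/1036242472222) = 28433433672/518121236111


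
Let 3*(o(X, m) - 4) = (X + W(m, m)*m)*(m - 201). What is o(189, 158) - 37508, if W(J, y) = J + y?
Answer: -2267543/3 ≈ -7.5585e+5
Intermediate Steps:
o(X, m) = 4 + (-201 + m)*(X + 2*m**2)/3 (o(X, m) = 4 + ((X + (m + m)*m)*(m - 201))/3 = 4 + ((X + (2*m)*m)*(-201 + m))/3 = 4 + ((X + 2*m**2)*(-201 + m))/3 = 4 + ((-201 + m)*(X + 2*m**2))/3 = 4 + (-201 + m)*(X + 2*m**2)/3)
o(189, 158) - 37508 = (4 - 134*158**2 - 67*189 + (2/3)*158**3 + (1/3)*189*158) - 37508 = (4 - 134*24964 - 12663 + (2/3)*3944312 + 9954) - 37508 = (4 - 3345176 - 12663 + 7888624/3 + 9954) - 37508 = -2155019/3 - 37508 = -2267543/3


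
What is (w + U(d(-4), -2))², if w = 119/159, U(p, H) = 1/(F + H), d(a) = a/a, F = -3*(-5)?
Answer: 2910436/4272489 ≈ 0.68120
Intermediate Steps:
F = 15
d(a) = 1
U(p, H) = 1/(15 + H)
w = 119/159 (w = 119*(1/159) = 119/159 ≈ 0.74843)
(w + U(d(-4), -2))² = (119/159 + 1/(15 - 2))² = (119/159 + 1/13)² = (1706/2067)² = 2910436/4272489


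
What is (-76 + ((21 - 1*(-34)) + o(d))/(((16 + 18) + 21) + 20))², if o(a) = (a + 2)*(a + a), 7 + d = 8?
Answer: 31798321/5625 ≈ 5653.0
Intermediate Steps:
d = 1 (d = -7 + 8 = 1)
o(a) = 2*a*(2 + a) (o(a) = (2 + a)*(2*a) = 2*a*(2 + a))
(-76 + ((21 - 1*(-34)) + o(d))/(((16 + 18) + 21) + 20))² = (-76 + ((21 - 1*(-34)) + 2*1*(2 + 1))/(((16 + 18) + 21) + 20))² = (-76 + ((21 + 34) + 2*1*3)/((34 + 21) + 20))² = (-76 + (55 + 6)/(55 + 20))² = (-76 + 61/75)² = (-5639/75)² = 31798321/5625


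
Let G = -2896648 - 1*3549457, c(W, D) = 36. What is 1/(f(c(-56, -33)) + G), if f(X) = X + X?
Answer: -1/6446033 ≈ -1.5513e-7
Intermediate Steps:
f(X) = 2*X
G = -6446105 (G = -2896648 - 3549457 = -6446105)
1/(f(c(-56, -33)) + G) = 1/(2*36 - 6446105) = 1/(72 - 6446105) = 1/(-6446033) = -1/6446033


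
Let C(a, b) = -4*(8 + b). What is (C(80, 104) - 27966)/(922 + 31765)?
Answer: -28414/32687 ≈ -0.86928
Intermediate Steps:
C(a, b) = -32 - 4*b
(C(80, 104) - 27966)/(922 + 31765) = ((-32 - 4*104) - 27966)/(922 + 31765) = ((-32 - 416) - 27966)/32687 = (-448 - 27966)*(1/32687) = -28414*1/32687 = -28414/32687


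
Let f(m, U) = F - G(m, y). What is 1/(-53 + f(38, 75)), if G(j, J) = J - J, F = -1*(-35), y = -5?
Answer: -1/18 ≈ -0.055556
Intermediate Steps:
F = 35
G(j, J) = 0
f(m, U) = 35 (f(m, U) = 35 - 1*0 = 35 + 0 = 35)
1/(-53 + f(38, 75)) = 1/(-53 + 35) = 1/(-18) = -1/18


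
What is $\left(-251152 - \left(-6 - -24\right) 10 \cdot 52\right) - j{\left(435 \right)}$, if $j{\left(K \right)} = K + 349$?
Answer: $-261296$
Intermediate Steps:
$j{\left(K \right)} = 349 + K$
$\left(-251152 - \left(-6 - -24\right) 10 \cdot 52\right) - j{\left(435 \right)} = \left(-251152 - \left(-6 - -24\right) 10 \cdot 52\right) - \left(349 + 435\right) = \left(-251152 - \left(-6 + 24\right) 10 \cdot 52\right) - 784 = \left(-251152 - 18 \cdot 10 \cdot 52\right) - 784 = \left(-251152 - 180 \cdot 52\right) - 784 = \left(-251152 - 9360\right) - 784 = -260512 - 784 = -261296$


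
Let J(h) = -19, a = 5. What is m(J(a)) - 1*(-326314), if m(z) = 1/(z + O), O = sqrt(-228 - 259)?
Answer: 276714253/848 - I*sqrt(487)/848 ≈ 3.2631e+5 - 0.026024*I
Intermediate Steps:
O = I*sqrt(487) (O = sqrt(-487) = I*sqrt(487) ≈ 22.068*I)
m(z) = 1/(z + I*sqrt(487))
m(J(a)) - 1*(-326314) = 1/(-19 + I*sqrt(487)) - 1*(-326314) = 1/(-19 + I*sqrt(487)) + 326314 = 326314 + 1/(-19 + I*sqrt(487))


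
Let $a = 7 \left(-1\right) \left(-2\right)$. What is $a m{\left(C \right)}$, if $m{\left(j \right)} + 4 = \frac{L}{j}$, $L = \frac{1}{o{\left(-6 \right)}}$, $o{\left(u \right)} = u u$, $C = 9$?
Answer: $- \frac{9065}{162} \approx -55.957$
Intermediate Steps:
$o{\left(u \right)} = u^{2}$
$a = 14$ ($a = \left(-7\right) \left(-2\right) = 14$)
$L = \frac{1}{36}$ ($L = \frac{1}{\left(-6\right)^{2}} = \frac{1}{36} \approx 0.027778$)
$m{\left(j \right)} = -4 + \frac{1}{36 j}$
$a m{\left(C \right)} = 14 \left(-4 + \frac{1}{36 \cdot 9}\right) = 14 \left(-4 + \frac{1}{36} \cdot \frac{1}{9}\right) = 14 \left(-4 + \frac{1}{324}\right) = 14 \left(- \frac{1295}{324}\right) = - \frac{9065}{162}$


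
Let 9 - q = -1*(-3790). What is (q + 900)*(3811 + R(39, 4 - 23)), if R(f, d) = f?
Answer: -11091850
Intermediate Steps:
q = -3781 (q = 9 - (-1)*(-3790) = 9 - 1*3790 = 9 - 3790 = -3781)
(q + 900)*(3811 + R(39, 4 - 23)) = (-3781 + 900)*(3811 + 39) = -2881*3850 = -11091850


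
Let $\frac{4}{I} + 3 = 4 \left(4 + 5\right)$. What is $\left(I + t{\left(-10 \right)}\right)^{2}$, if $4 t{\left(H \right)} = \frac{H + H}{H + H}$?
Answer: $\frac{2401}{17424} \approx 0.1378$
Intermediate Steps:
$t{\left(H \right)} = \frac{1}{4}$ ($t{\left(H \right)} = \frac{\left(H + H\right) \frac{1}{H + H}}{4} = \frac{2 H \frac{1}{2 H}}{4} = \frac{1}{4} \cdot 1 = \frac{1}{4}$)
$I = \frac{4}{33}$ ($I = \frac{4}{-3 + 4 \left(4 + 5\right)} = \frac{4}{-3 + 4 \cdot 9} = \frac{4}{-3 + 36} = \frac{4}{33} \approx 0.12121$)
$\left(I + t{\left(-10 \right)}\right)^{2} = \left(\frac{4}{33} + \frac{1}{4}\right)^{2} = \left(\frac{49}{132}\right)^{2} = \frac{2401}{17424}$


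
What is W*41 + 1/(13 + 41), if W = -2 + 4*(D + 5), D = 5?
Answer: 84133/54 ≈ 1558.0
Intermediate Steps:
W = 38 (W = -2 + 4*(5 + 5) = -2 + 4*10 = -2 + 40 = 38)
W*41 + 1/(13 + 41) = 38*41 + 1/(13 + 41) = 1558 + 1/54 = 84133/54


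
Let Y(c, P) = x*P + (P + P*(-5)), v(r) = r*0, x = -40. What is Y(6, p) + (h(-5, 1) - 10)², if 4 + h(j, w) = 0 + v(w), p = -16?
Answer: 900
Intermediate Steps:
v(r) = 0
Y(c, P) = -44*P (Y(c, P) = -40*P + (P + P*(-5)) = -40*P + (P - 5*P) = -40*P - 4*P = -44*P)
h(j, w) = -4 (h(j, w) = -4 + (0 + 0) = -4 + 0 = -4)
Y(6, p) + (h(-5, 1) - 10)² = -44*(-16) + (-4 - 10)² = 704 + (-14)² = 704 + 196 = 900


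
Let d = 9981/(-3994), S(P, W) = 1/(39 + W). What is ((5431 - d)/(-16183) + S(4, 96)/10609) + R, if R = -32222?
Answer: -2982856297281845483/92571076167930 ≈ -32222.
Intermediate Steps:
d = -9981/3994 (d = 9981*(-1/3994) = -9981/3994 ≈ -2.4990)
((5431 - d)/(-16183) + S(4, 96)/10609) + R = ((5431 - 1*(-9981/3994))/(-16183) + 1/((39 + 96)*10609)) - 32222 = ((5431 + 9981/3994)*(-1/16183) + (1/10609)/135) - 32222 = ((21701395/3994)*(-1/16183) + (1/135)*(1/10609)) - 32222 = (-21701395/64634902 + 1/1432215) - 32222 = -31080998805023/92571076167930 - 32222 = -2982856297281845483/92571076167930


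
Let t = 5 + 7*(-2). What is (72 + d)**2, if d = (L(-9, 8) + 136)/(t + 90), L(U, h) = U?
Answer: 35509681/6561 ≈ 5412.2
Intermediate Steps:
t = -9 (t = 5 - 14 = -9)
d = 127/81 (d = (-9 + 136)/(-9 + 90) = 127/81 ≈ 1.5679)
(72 + d)**2 = (72 + 127/81)**2 = (5959/81)**2 = 35509681/6561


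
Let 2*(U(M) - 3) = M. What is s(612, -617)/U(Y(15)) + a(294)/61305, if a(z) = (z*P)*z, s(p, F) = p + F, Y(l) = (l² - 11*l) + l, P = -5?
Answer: -2374642/331047 ≈ -7.1731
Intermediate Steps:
Y(l) = l² - 10*l
U(M) = 3 + M/2
s(p, F) = F + p
a(z) = -5*z² (a(z) = (z*(-5))*z = (-5*z)*z = -5*z²)
s(612, -617)/U(Y(15)) + a(294)/61305 = (-617 + 612)/(3 + (15*(-10 + 15))/2) - 5*294²/61305 = -5/(3 + (15*5)/2) - 5*86436*(1/61305) = -5/(3 + (½)*75) - 432180*1/61305 = -5/(3 + 75/2) - 28812/4087 = -5/81/2 - 28812/4087 = -5*2/81 - 28812/4087 = -10/81 - 28812/4087 = -2374642/331047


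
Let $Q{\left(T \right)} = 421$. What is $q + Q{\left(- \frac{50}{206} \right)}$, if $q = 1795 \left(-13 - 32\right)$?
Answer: $-80354$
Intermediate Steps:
$q = -80775$ ($q = 1795 \left(-45\right) = -80775$)
$q + Q{\left(- \frac{50}{206} \right)} = -80775 + 421 = -80354$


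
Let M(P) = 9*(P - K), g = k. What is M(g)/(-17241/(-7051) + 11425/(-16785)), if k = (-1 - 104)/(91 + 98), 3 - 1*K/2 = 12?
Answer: 3716222499/41766502 ≈ 88.976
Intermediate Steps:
K = -18 (K = 6 - 2*12 = 6 - 24 = -18)
k = -5/9 (k = -105/189 = -105*1/189 = -5/9 ≈ -0.55556)
g = -5/9 ≈ -0.55556
M(P) = 162 + 9*P (M(P) = 9*(P - 1*(-18)) = 9*(P + 18) = 9*(18 + P) = 162 + 9*P)
M(g)/(-17241/(-7051) + 11425/(-16785)) = (162 + 9*(-5/9))/(-17241/(-7051) + 11425/(-16785)) = (162 - 5)/(-17241*(-1/7051) + 11425*(-1/16785)) = 157/(17241/7051 - 2285/3357) = 157/(41766502/23670207) = 157*(23670207/41766502) = 3716222499/41766502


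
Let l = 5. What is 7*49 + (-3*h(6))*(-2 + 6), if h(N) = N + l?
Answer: 211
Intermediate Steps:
h(N) = 5 + N (h(N) = N + 5 = 5 + N)
7*49 + (-3*h(6))*(-2 + 6) = 7*49 + (-3*(5 + 6))*(-2 + 6) = 343 - 3*11*4 = 343 - 33*4 = 343 - 132 = 211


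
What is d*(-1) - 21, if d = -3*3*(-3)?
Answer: -48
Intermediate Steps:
d = 27 (d = -9*(-3) = 27)
d*(-1) - 21 = 27*(-1) - 21 = -27 - 21 = -48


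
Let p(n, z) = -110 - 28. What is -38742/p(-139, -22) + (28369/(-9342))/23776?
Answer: 1434198433657/5108654016 ≈ 280.74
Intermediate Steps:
p(n, z) = -138
-38742/p(-139, -22) + (28369/(-9342))/23776 = -38742/(-138) + (28369/(-9342))/23776 = -38742*(-1/138) + (28369*(-1/9342))*(1/23776) = 6457/23 - 28369/9342*1/23776 = 6457/23 - 28369/222115392 = 1434198433657/5108654016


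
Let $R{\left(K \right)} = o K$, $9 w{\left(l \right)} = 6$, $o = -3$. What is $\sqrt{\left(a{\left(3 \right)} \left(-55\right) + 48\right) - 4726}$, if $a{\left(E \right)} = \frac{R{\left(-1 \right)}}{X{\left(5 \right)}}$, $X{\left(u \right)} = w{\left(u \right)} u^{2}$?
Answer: $\frac{i \sqrt{468790}}{10} \approx 68.468 i$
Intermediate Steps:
$w{\left(l \right)} = \frac{2}{3}$ ($w{\left(l \right)} = \frac{1}{9} \cdot 6 = \frac{2}{3}$)
$R{\left(K \right)} = - 3 K$
$X{\left(u \right)} = \frac{2 u^{2}}{3}$
$a{\left(E \right)} = \frac{9}{50}$ ($a{\left(E \right)} = \frac{\left(-3\right) \left(-1\right)}{\frac{2}{3} \cdot 5^{2}} = \frac{3}{\frac{2}{3} \cdot 25} = \frac{3}{\frac{50}{3}} = 3 \cdot \frac{3}{50} = \frac{9}{50}$)
$\sqrt{\left(a{\left(3 \right)} \left(-55\right) + 48\right) - 4726} = \sqrt{\left(\frac{9}{50} \left(-55\right) + 48\right) - 4726} = \sqrt{\left(- \frac{99}{10} + 48\right) - 4726} = \sqrt{\frac{381}{10} - 4726} = \sqrt{- \frac{46879}{10}} = \frac{i \sqrt{468790}}{10}$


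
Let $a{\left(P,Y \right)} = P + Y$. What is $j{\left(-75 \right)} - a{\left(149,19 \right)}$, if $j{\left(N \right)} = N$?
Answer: $-243$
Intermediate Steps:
$j{\left(-75 \right)} - a{\left(149,19 \right)} = -75 - \left(149 + 19\right) = -75 - 168 = -243$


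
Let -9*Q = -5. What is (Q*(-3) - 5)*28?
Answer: -560/3 ≈ -186.67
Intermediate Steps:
Q = 5/9 (Q = -⅑*(-5) = 5/9 ≈ 0.55556)
(Q*(-3) - 5)*28 = ((5/9)*(-3) - 5)*28 = (-5/3 - 5)*28 = -20/3*28 = -560/3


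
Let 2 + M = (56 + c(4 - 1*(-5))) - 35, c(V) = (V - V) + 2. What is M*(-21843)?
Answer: -458703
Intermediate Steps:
c(V) = 2 (c(V) = 0 + 2 = 2)
M = 21 (M = -2 + ((56 + 2) - 35) = -2 + (58 - 35) = -2 + 23 = 21)
M*(-21843) = 21*(-21843) = -458703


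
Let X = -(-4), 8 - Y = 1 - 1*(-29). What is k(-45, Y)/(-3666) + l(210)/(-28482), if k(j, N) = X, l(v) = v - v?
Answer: -2/1833 ≈ -0.0010911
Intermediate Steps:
Y = -22 (Y = 8 - (1 - 1*(-29)) = 8 - (1 + 29) = 8 - 1*30 = 8 - 30 = -22)
X = 4 (X = -1*(-4) = 4)
l(v) = 0
k(j, N) = 4
k(-45, Y)/(-3666) + l(210)/(-28482) = 4/(-3666) + 0/(-28482) = 4*(-1/3666) + 0*(-1/28482) = -2/1833 + 0 = -2/1833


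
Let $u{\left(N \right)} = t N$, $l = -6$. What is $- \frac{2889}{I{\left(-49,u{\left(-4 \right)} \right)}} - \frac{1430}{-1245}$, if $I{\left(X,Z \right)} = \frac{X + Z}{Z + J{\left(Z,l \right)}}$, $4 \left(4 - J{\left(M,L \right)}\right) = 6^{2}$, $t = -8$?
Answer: $\frac{19427609}{4233} \approx 4589.6$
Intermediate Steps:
$J{\left(M,L \right)} = -5$ ($J{\left(M,L \right)} = 4 - \frac{6^{2}}{4} = 4 - 9 = -5$)
$u{\left(N \right)} = - 8 N$
$I{\left(X,Z \right)} = \frac{X + Z}{-5 + Z}$ ($I{\left(X,Z \right)} = \frac{X + Z}{Z - 5} = \frac{X + Z}{-5 + Z}$)
$- \frac{2889}{I{\left(-49,u{\left(-4 \right)} \right)}} - \frac{1430}{-1245} = - \frac{2889}{\frac{1}{-5 - -32} \left(-49 - -32\right)} - \frac{1430}{-1245} = - \frac{2889}{\frac{1}{-5 + 32} \left(-49 + 32\right)} - - \frac{286}{249} = - \frac{2889}{\frac{1}{27} \left(-17\right)} + \frac{286}{249} = - \frac{2889}{- \frac{17}{27}} + \frac{286}{249} = \left(-2889\right) \left(- \frac{27}{17}\right) + \frac{286}{249} = \frac{78003}{17} + \frac{286}{249} = \frac{19427609}{4233}$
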